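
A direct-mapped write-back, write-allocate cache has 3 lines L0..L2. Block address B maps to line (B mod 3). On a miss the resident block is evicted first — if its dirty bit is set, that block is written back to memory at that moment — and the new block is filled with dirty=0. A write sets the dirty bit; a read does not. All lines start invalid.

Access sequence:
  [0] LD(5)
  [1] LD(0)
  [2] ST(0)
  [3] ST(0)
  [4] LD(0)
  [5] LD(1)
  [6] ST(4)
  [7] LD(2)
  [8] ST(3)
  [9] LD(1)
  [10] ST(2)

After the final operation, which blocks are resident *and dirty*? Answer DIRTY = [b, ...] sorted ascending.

  0 | R B5 → L2 miss [-]
  1 | R B0 → L0 miss [-]
  2 | W B0 → L0 hit [D]
  3 | W B0 → L0 hit [D]
  4 | R B0 → L0 hit [D]
  5 | R B1 → L1 miss [-]
  6 | W B4 → L1 miss [D]
  7 | R B2 → L2 miss [-]
  8 | W B3 → L0 miss wb→B0 [D]
  9 | R B1 → L1 miss wb→B4 [-]
  10 | W B2 → L2 hit [D]

DIRTY = [2, 3]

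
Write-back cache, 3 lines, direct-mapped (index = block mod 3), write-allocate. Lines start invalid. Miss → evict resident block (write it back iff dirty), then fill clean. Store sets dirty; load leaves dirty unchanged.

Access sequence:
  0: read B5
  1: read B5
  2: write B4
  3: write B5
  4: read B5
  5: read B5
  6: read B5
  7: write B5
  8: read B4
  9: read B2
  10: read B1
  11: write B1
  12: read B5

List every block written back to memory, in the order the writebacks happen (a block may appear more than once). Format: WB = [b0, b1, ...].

WB = [5, 4]

0: R B5 → L2 miss [-]
1: R B5 → L2 hit [-]
2: W B4 → L1 miss [D]
3: W B5 → L2 hit [D]
4: R B5 → L2 hit [D]
5: R B5 → L2 hit [D]
6: R B5 → L2 hit [D]
7: W B5 → L2 hit [D]
8: R B4 → L1 hit [D]
9: R B2 → L2 miss wb→B5 [-]
10: R B1 → L1 miss wb→B4 [-]
11: W B1 → L1 hit [D]
12: R B5 → L2 miss [-]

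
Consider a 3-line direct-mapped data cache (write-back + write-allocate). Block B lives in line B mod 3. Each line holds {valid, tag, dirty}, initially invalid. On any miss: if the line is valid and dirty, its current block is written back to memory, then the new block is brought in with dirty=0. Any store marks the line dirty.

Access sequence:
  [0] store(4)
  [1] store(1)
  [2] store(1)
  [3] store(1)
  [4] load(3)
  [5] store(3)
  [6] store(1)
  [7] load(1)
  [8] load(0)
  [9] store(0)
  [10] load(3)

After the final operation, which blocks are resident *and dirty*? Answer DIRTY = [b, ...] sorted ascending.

DIRTY = [1]

0: W B4 → L1 miss [D]
1: W B1 → L1 miss wb→B4 [D]
2: W B1 → L1 hit [D]
3: W B1 → L1 hit [D]
4: R B3 → L0 miss [-]
5: W B3 → L0 hit [D]
6: W B1 → L1 hit [D]
7: R B1 → L1 hit [D]
8: R B0 → L0 miss wb→B3 [-]
9: W B0 → L0 hit [D]
10: R B3 → L0 miss wb→B0 [-]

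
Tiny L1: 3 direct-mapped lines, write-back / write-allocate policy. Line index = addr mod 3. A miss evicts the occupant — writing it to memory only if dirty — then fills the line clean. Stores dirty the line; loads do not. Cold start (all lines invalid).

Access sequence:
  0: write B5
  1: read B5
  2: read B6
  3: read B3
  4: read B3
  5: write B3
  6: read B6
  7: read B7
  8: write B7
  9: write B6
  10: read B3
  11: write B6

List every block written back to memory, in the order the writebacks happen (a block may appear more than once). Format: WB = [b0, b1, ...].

WB = [3, 6]

0: W B5 → L2 miss [D]
1: R B5 → L2 hit [D]
2: R B6 → L0 miss [-]
3: R B3 → L0 miss [-]
4: R B3 → L0 hit [-]
5: W B3 → L0 hit [D]
6: R B6 → L0 miss wb→B3 [-]
7: R B7 → L1 miss [-]
8: W B7 → L1 hit [D]
9: W B6 → L0 hit [D]
10: R B3 → L0 miss wb→B6 [-]
11: W B6 → L0 miss [D]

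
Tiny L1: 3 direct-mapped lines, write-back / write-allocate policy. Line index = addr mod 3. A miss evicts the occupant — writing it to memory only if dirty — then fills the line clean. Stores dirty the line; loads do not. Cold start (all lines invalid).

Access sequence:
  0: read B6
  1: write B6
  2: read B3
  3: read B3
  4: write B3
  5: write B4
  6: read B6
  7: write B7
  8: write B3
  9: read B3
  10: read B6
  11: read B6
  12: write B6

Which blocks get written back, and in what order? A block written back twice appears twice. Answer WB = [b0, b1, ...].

0: R B6 -> L0 miss  d=-]
1: W B6 -> L0 hit  d=D]
2: R B3 -> L0 miss wb->B6  d=-]
3: R B3 -> L0 hit  d=-]
4: W B3 -> L0 hit  d=D]
5: W B4 -> L1 miss  d=D]
6: R B6 -> L0 miss wb->B3  d=-]
7: W B7 -> L1 miss wb->B4  d=D]
8: W B3 -> L0 miss  d=D]
9: R B3 -> L0 hit  d=D]
10: R B6 -> L0 miss wb->B3  d=-]
11: R B6 -> L0 hit  d=-]
12: W B6 -> L0 hit  d=D]

WB = [6, 3, 4, 3]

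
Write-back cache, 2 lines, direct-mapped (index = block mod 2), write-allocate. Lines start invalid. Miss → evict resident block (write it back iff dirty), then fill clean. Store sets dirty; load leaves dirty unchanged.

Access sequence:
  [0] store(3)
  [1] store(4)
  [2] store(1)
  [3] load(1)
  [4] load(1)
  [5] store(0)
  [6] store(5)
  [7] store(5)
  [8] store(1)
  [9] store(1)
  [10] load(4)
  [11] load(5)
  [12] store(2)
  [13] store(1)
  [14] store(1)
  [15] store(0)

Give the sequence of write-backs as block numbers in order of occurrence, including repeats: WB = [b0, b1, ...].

  0 | W B3 → L1 miss [D]
  1 | W B4 → L0 miss [D]
  2 | W B1 → L1 miss wb→B3 [D]
  3 | R B1 → L1 hit [D]
  4 | R B1 → L1 hit [D]
  5 | W B0 → L0 miss wb→B4 [D]
  6 | W B5 → L1 miss wb→B1 [D]
  7 | W B5 → L1 hit [D]
  8 | W B1 → L1 miss wb→B5 [D]
  9 | W B1 → L1 hit [D]
  10 | R B4 → L0 miss wb→B0 [-]
  11 | R B5 → L1 miss wb→B1 [-]
  12 | W B2 → L0 miss [D]
  13 | W B1 → L1 miss [D]
  14 | W B1 → L1 hit [D]
  15 | W B0 → L0 miss wb→B2 [D]

WB = [3, 4, 1, 5, 0, 1, 2]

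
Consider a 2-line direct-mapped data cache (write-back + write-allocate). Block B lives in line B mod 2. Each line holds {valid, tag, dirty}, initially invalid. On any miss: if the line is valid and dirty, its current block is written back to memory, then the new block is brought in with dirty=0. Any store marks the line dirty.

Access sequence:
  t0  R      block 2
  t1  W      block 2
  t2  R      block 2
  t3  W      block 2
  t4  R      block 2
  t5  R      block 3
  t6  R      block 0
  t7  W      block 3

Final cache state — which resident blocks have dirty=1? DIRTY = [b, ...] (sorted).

0: R B2 -> L0 miss  d=-]
1: W B2 -> L0 hit  d=D]
2: R B2 -> L0 hit  d=D]
3: W B2 -> L0 hit  d=D]
4: R B2 -> L0 hit  d=D]
5: R B3 -> L1 miss  d=-]
6: R B0 -> L0 miss wb->B2  d=-]
7: W B3 -> L1 hit  d=D]

DIRTY = [3]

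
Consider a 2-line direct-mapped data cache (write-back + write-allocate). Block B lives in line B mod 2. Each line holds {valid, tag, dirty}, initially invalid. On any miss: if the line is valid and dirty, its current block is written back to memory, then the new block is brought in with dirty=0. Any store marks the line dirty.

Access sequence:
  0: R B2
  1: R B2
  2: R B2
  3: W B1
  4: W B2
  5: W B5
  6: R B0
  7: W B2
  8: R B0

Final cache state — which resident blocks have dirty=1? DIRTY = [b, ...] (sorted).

  0 | R B2 → L0 miss [-]
  1 | R B2 → L0 hit [-]
  2 | R B2 → L0 hit [-]
  3 | W B1 → L1 miss [D]
  4 | W B2 → L0 hit [D]
  5 | W B5 → L1 miss wb→B1 [D]
  6 | R B0 → L0 miss wb→B2 [-]
  7 | W B2 → L0 miss [D]
  8 | R B0 → L0 miss wb→B2 [-]

DIRTY = [5]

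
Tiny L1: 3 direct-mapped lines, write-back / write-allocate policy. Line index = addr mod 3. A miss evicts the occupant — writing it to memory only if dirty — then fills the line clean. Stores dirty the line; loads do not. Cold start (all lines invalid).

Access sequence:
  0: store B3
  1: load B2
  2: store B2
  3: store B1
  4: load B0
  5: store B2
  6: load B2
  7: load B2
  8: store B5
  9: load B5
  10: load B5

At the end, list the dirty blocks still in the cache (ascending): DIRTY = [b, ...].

DIRTY = [1, 5]

  0 | W B3 → L0 miss [D]
  1 | R B2 → L2 miss [-]
  2 | W B2 → L2 hit [D]
  3 | W B1 → L1 miss [D]
  4 | R B0 → L0 miss wb→B3 [-]
  5 | W B2 → L2 hit [D]
  6 | R B2 → L2 hit [D]
  7 | R B2 → L2 hit [D]
  8 | W B5 → L2 miss wb→B2 [D]
  9 | R B5 → L2 hit [D]
  10 | R B5 → L2 hit [D]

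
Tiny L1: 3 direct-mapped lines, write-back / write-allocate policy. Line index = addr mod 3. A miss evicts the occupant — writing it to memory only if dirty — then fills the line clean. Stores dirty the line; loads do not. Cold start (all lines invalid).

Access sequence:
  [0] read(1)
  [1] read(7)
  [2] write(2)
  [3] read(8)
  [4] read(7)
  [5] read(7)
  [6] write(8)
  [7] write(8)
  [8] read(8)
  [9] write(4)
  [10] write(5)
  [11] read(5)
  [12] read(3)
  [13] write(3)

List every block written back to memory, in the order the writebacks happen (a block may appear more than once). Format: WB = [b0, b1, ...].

WB = [2, 8]

0: R B1 → L1 miss [-]
1: R B7 → L1 miss [-]
2: W B2 → L2 miss [D]
3: R B8 → L2 miss wb→B2 [-]
4: R B7 → L1 hit [-]
5: R B7 → L1 hit [-]
6: W B8 → L2 hit [D]
7: W B8 → L2 hit [D]
8: R B8 → L2 hit [D]
9: W B4 → L1 miss [D]
10: W B5 → L2 miss wb→B8 [D]
11: R B5 → L2 hit [D]
12: R B3 → L0 miss [-]
13: W B3 → L0 hit [D]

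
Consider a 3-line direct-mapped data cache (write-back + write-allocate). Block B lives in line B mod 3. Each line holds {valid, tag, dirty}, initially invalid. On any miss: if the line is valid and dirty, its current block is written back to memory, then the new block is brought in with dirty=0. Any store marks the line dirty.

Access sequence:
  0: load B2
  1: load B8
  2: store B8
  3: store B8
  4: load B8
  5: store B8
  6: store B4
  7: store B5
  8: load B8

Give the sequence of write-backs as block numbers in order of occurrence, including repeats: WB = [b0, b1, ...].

0: R B2 -> L2 miss  d=-]
1: R B8 -> L2 miss  d=-]
2: W B8 -> L2 hit  d=D]
3: W B8 -> L2 hit  d=D]
4: R B8 -> L2 hit  d=D]
5: W B8 -> L2 hit  d=D]
6: W B4 -> L1 miss  d=D]
7: W B5 -> L2 miss wb->B8  d=D]
8: R B8 -> L2 miss wb->B5  d=-]

WB = [8, 5]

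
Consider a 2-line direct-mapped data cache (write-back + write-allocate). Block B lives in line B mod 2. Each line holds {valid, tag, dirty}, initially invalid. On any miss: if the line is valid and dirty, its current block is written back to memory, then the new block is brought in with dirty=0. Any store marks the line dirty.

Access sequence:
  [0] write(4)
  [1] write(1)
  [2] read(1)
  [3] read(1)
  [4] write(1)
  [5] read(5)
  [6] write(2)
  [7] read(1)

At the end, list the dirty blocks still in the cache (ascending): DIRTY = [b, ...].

DIRTY = [2]

0: W B4 → L0 miss [D]
1: W B1 → L1 miss [D]
2: R B1 → L1 hit [D]
3: R B1 → L1 hit [D]
4: W B1 → L1 hit [D]
5: R B5 → L1 miss wb→B1 [-]
6: W B2 → L0 miss wb→B4 [D]
7: R B1 → L1 miss [-]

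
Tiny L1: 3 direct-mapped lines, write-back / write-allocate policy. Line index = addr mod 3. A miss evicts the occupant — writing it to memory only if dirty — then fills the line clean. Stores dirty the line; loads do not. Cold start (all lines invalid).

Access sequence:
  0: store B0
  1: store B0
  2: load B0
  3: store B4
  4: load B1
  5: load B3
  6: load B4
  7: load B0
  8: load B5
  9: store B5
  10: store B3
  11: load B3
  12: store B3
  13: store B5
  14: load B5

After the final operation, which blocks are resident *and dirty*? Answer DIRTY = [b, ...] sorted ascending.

DIRTY = [3, 5]

0: W B0 → L0 miss [D]
1: W B0 → L0 hit [D]
2: R B0 → L0 hit [D]
3: W B4 → L1 miss [D]
4: R B1 → L1 miss wb→B4 [-]
5: R B3 → L0 miss wb→B0 [-]
6: R B4 → L1 miss [-]
7: R B0 → L0 miss [-]
8: R B5 → L2 miss [-]
9: W B5 → L2 hit [D]
10: W B3 → L0 miss [D]
11: R B3 → L0 hit [D]
12: W B3 → L0 hit [D]
13: W B5 → L2 hit [D]
14: R B5 → L2 hit [D]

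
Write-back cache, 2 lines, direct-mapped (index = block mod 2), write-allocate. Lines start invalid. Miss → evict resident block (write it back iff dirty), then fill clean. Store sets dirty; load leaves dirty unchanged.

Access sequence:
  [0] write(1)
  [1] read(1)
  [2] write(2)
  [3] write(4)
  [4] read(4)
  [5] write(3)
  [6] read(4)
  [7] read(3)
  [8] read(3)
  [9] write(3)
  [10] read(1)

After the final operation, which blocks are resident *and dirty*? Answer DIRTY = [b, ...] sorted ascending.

0: W B1 → L1 miss [D]
1: R B1 → L1 hit [D]
2: W B2 → L0 miss [D]
3: W B4 → L0 miss wb→B2 [D]
4: R B4 → L0 hit [D]
5: W B3 → L1 miss wb→B1 [D]
6: R B4 → L0 hit [D]
7: R B3 → L1 hit [D]
8: R B3 → L1 hit [D]
9: W B3 → L1 hit [D]
10: R B1 → L1 miss wb→B3 [-]

DIRTY = [4]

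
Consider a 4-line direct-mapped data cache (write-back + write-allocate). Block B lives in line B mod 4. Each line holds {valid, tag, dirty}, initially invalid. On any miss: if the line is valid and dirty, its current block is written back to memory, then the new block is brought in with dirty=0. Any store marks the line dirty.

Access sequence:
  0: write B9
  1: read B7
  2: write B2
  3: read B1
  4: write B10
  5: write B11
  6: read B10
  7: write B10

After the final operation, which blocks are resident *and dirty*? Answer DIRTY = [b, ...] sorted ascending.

  0 | W B9 → L1 miss [D]
  1 | R B7 → L3 miss [-]
  2 | W B2 → L2 miss [D]
  3 | R B1 → L1 miss wb→B9 [-]
  4 | W B10 → L2 miss wb→B2 [D]
  5 | W B11 → L3 miss [D]
  6 | R B10 → L2 hit [D]
  7 | W B10 → L2 hit [D]

DIRTY = [10, 11]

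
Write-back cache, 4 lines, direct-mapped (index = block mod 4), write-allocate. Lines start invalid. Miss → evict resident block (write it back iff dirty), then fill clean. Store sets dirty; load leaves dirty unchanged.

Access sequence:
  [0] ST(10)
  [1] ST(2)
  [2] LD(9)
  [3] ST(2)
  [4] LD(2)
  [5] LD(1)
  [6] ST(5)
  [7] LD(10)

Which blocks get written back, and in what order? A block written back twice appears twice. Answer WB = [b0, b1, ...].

WB = [10, 2]

  0 | W B10 → L2 miss [D]
  1 | W B2 → L2 miss wb→B10 [D]
  2 | R B9 → L1 miss [-]
  3 | W B2 → L2 hit [D]
  4 | R B2 → L2 hit [D]
  5 | R B1 → L1 miss [-]
  6 | W B5 → L1 miss [D]
  7 | R B10 → L2 miss wb→B2 [-]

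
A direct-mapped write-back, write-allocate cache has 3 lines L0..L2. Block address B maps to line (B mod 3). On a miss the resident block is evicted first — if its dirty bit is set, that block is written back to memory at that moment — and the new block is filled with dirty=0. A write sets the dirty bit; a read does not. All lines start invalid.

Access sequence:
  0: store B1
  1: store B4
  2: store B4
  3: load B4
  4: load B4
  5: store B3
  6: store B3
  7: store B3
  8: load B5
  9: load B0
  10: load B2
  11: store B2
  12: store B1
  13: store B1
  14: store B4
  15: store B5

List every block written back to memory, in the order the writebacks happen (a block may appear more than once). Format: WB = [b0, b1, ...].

  0 | W B1 → L1 miss [D]
  1 | W B4 → L1 miss wb→B1 [D]
  2 | W B4 → L1 hit [D]
  3 | R B4 → L1 hit [D]
  4 | R B4 → L1 hit [D]
  5 | W B3 → L0 miss [D]
  6 | W B3 → L0 hit [D]
  7 | W B3 → L0 hit [D]
  8 | R B5 → L2 miss [-]
  9 | R B0 → L0 miss wb→B3 [-]
  10 | R B2 → L2 miss [-]
  11 | W B2 → L2 hit [D]
  12 | W B1 → L1 miss wb→B4 [D]
  13 | W B1 → L1 hit [D]
  14 | W B4 → L1 miss wb→B1 [D]
  15 | W B5 → L2 miss wb→B2 [D]

WB = [1, 3, 4, 1, 2]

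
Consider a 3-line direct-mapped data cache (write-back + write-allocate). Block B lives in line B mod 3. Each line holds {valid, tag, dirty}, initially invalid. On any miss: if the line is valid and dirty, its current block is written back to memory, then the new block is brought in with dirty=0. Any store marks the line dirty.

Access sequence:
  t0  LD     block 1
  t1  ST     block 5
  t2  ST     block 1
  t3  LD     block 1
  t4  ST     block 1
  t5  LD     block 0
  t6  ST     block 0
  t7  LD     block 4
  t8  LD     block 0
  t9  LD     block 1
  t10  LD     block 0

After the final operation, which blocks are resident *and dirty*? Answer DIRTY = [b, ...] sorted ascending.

DIRTY = [0, 5]

0: R B1 -> L1 miss  d=-]
1: W B5 -> L2 miss  d=D]
2: W B1 -> L1 hit  d=D]
3: R B1 -> L1 hit  d=D]
4: W B1 -> L1 hit  d=D]
5: R B0 -> L0 miss  d=-]
6: W B0 -> L0 hit  d=D]
7: R B4 -> L1 miss wb->B1  d=-]
8: R B0 -> L0 hit  d=D]
9: R B1 -> L1 miss  d=-]
10: R B0 -> L0 hit  d=D]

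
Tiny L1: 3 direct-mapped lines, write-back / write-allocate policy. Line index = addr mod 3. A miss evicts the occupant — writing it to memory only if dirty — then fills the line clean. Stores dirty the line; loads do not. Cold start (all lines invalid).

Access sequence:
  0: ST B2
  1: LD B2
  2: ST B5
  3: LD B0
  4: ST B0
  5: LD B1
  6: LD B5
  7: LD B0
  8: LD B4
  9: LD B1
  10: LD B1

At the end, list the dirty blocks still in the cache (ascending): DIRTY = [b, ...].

DIRTY = [0, 5]

0: W B2 → L2 miss [D]
1: R B2 → L2 hit [D]
2: W B5 → L2 miss wb→B2 [D]
3: R B0 → L0 miss [-]
4: W B0 → L0 hit [D]
5: R B1 → L1 miss [-]
6: R B5 → L2 hit [D]
7: R B0 → L0 hit [D]
8: R B4 → L1 miss [-]
9: R B1 → L1 miss [-]
10: R B1 → L1 hit [-]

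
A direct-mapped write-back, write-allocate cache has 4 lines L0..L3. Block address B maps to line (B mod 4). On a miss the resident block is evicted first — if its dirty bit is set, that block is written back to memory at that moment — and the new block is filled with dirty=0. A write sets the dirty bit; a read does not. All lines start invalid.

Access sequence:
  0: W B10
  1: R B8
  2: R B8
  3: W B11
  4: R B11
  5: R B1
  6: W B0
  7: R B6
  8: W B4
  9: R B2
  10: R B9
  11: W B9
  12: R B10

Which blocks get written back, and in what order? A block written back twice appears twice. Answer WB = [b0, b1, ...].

  0 | W B10 → L2 miss [D]
  1 | R B8 → L0 miss [-]
  2 | R B8 → L0 hit [-]
  3 | W B11 → L3 miss [D]
  4 | R B11 → L3 hit [D]
  5 | R B1 → L1 miss [-]
  6 | W B0 → L0 miss [D]
  7 | R B6 → L2 miss wb→B10 [-]
  8 | W B4 → L0 miss wb→B0 [D]
  9 | R B2 → L2 miss [-]
  10 | R B9 → L1 miss [-]
  11 | W B9 → L1 hit [D]
  12 | R B10 → L2 miss [-]

WB = [10, 0]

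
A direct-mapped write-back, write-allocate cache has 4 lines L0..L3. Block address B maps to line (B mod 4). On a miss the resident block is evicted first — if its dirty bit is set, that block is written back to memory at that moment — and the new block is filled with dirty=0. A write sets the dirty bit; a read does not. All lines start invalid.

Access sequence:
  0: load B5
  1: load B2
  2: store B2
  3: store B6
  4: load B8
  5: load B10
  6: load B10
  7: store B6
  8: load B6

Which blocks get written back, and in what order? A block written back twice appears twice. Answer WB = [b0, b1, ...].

WB = [2, 6]

0: R B5 -> L1 miss  d=-]
1: R B2 -> L2 miss  d=-]
2: W B2 -> L2 hit  d=D]
3: W B6 -> L2 miss wb->B2  d=D]
4: R B8 -> L0 miss  d=-]
5: R B10 -> L2 miss wb->B6  d=-]
6: R B10 -> L2 hit  d=-]
7: W B6 -> L2 miss  d=D]
8: R B6 -> L2 hit  d=D]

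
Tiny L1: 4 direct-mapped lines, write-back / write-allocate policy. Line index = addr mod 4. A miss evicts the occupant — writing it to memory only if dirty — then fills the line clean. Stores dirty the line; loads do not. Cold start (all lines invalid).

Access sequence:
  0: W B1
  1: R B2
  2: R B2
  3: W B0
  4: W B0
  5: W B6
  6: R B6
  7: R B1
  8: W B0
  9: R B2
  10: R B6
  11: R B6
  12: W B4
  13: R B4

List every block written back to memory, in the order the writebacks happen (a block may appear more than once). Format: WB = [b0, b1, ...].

0: W B1 -> L1 miss  d=D]
1: R B2 -> L2 miss  d=-]
2: R B2 -> L2 hit  d=-]
3: W B0 -> L0 miss  d=D]
4: W B0 -> L0 hit  d=D]
5: W B6 -> L2 miss  d=D]
6: R B6 -> L2 hit  d=D]
7: R B1 -> L1 hit  d=D]
8: W B0 -> L0 hit  d=D]
9: R B2 -> L2 miss wb->B6  d=-]
10: R B6 -> L2 miss  d=-]
11: R B6 -> L2 hit  d=-]
12: W B4 -> L0 miss wb->B0  d=D]
13: R B4 -> L0 hit  d=D]

WB = [6, 0]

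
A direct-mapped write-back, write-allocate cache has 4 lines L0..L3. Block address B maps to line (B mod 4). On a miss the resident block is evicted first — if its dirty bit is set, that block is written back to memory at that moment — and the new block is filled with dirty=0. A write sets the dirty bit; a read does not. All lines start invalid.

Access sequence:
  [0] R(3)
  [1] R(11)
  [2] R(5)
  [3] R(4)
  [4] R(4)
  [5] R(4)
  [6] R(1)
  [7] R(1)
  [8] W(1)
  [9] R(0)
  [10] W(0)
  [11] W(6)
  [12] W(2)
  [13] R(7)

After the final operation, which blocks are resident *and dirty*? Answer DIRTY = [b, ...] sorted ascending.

DIRTY = [0, 1, 2]

  0 | R B3 → L3 miss [-]
  1 | R B11 → L3 miss [-]
  2 | R B5 → L1 miss [-]
  3 | R B4 → L0 miss [-]
  4 | R B4 → L0 hit [-]
  5 | R B4 → L0 hit [-]
  6 | R B1 → L1 miss [-]
  7 | R B1 → L1 hit [-]
  8 | W B1 → L1 hit [D]
  9 | R B0 → L0 miss [-]
  10 | W B0 → L0 hit [D]
  11 | W B6 → L2 miss [D]
  12 | W B2 → L2 miss wb→B6 [D]
  13 | R B7 → L3 miss [-]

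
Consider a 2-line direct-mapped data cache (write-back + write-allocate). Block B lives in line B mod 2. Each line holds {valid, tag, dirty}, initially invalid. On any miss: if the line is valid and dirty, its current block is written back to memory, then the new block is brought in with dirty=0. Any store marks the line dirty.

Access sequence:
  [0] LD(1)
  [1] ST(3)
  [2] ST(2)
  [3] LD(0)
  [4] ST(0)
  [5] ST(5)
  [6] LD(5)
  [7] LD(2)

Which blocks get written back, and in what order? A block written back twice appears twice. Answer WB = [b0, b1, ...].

  0 | R B1 → L1 miss [-]
  1 | W B3 → L1 miss [D]
  2 | W B2 → L0 miss [D]
  3 | R B0 → L0 miss wb→B2 [-]
  4 | W B0 → L0 hit [D]
  5 | W B5 → L1 miss wb→B3 [D]
  6 | R B5 → L1 hit [D]
  7 | R B2 → L0 miss wb→B0 [-]

WB = [2, 3, 0]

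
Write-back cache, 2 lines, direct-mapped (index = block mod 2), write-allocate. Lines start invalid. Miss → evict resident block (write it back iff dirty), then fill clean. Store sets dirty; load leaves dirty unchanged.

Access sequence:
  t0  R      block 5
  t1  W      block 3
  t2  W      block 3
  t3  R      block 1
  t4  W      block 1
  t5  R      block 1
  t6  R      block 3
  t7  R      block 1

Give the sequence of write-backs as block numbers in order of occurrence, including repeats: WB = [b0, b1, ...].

WB = [3, 1]

  0 | R B5 → L1 miss [-]
  1 | W B3 → L1 miss [D]
  2 | W B3 → L1 hit [D]
  3 | R B1 → L1 miss wb→B3 [-]
  4 | W B1 → L1 hit [D]
  5 | R B1 → L1 hit [D]
  6 | R B3 → L1 miss wb→B1 [-]
  7 | R B1 → L1 miss [-]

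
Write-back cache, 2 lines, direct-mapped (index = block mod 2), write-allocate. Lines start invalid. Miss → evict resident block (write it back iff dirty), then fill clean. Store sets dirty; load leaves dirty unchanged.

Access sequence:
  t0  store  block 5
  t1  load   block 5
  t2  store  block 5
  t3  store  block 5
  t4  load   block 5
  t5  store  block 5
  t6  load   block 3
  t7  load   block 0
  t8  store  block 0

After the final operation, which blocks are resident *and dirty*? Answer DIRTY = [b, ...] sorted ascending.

DIRTY = [0]

0: W B5 → L1 miss [D]
1: R B5 → L1 hit [D]
2: W B5 → L1 hit [D]
3: W B5 → L1 hit [D]
4: R B5 → L1 hit [D]
5: W B5 → L1 hit [D]
6: R B3 → L1 miss wb→B5 [-]
7: R B0 → L0 miss [-]
8: W B0 → L0 hit [D]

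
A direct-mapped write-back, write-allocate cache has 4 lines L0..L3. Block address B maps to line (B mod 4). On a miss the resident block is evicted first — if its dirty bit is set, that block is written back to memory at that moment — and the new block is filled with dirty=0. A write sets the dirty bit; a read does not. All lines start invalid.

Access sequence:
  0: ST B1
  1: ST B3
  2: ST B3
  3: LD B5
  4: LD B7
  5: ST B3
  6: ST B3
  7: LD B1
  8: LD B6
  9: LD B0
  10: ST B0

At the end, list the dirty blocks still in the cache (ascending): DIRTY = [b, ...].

0: W B1 -> L1 miss  d=D]
1: W B3 -> L3 miss  d=D]
2: W B3 -> L3 hit  d=D]
3: R B5 -> L1 miss wb->B1  d=-]
4: R B7 -> L3 miss wb->B3  d=-]
5: W B3 -> L3 miss  d=D]
6: W B3 -> L3 hit  d=D]
7: R B1 -> L1 miss  d=-]
8: R B6 -> L2 miss  d=-]
9: R B0 -> L0 miss  d=-]
10: W B0 -> L0 hit  d=D]

DIRTY = [0, 3]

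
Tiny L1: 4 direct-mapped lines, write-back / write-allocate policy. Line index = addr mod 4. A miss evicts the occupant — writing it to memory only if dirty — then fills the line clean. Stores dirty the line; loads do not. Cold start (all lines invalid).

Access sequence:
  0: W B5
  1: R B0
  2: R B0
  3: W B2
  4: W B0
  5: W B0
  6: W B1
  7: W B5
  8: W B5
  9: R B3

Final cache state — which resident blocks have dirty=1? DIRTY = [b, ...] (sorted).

DIRTY = [0, 2, 5]

0: W B5 → L1 miss [D]
1: R B0 → L0 miss [-]
2: R B0 → L0 hit [-]
3: W B2 → L2 miss [D]
4: W B0 → L0 hit [D]
5: W B0 → L0 hit [D]
6: W B1 → L1 miss wb→B5 [D]
7: W B5 → L1 miss wb→B1 [D]
8: W B5 → L1 hit [D]
9: R B3 → L3 miss [-]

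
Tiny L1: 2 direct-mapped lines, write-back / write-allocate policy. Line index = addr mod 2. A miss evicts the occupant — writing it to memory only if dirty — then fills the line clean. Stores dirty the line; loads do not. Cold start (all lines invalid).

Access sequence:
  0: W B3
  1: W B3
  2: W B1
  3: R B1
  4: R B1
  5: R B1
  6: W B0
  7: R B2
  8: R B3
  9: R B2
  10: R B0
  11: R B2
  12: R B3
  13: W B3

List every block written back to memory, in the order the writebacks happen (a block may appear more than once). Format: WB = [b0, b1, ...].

0: W B3 → L1 miss [D]
1: W B3 → L1 hit [D]
2: W B1 → L1 miss wb→B3 [D]
3: R B1 → L1 hit [D]
4: R B1 → L1 hit [D]
5: R B1 → L1 hit [D]
6: W B0 → L0 miss [D]
7: R B2 → L0 miss wb→B0 [-]
8: R B3 → L1 miss wb→B1 [-]
9: R B2 → L0 hit [-]
10: R B0 → L0 miss [-]
11: R B2 → L0 miss [-]
12: R B3 → L1 hit [-]
13: W B3 → L1 hit [D]

WB = [3, 0, 1]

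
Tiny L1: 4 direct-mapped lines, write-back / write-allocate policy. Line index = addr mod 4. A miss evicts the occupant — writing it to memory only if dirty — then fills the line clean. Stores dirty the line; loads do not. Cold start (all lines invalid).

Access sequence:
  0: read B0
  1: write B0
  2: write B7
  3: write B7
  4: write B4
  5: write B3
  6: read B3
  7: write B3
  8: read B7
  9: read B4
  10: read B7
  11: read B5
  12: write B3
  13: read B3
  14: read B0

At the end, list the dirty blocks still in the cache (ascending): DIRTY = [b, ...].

0: R B0 → L0 miss [-]
1: W B0 → L0 hit [D]
2: W B7 → L3 miss [D]
3: W B7 → L3 hit [D]
4: W B4 → L0 miss wb→B0 [D]
5: W B3 → L3 miss wb→B7 [D]
6: R B3 → L3 hit [D]
7: W B3 → L3 hit [D]
8: R B7 → L3 miss wb→B3 [-]
9: R B4 → L0 hit [D]
10: R B7 → L3 hit [-]
11: R B5 → L1 miss [-]
12: W B3 → L3 miss [D]
13: R B3 → L3 hit [D]
14: R B0 → L0 miss wb→B4 [-]

DIRTY = [3]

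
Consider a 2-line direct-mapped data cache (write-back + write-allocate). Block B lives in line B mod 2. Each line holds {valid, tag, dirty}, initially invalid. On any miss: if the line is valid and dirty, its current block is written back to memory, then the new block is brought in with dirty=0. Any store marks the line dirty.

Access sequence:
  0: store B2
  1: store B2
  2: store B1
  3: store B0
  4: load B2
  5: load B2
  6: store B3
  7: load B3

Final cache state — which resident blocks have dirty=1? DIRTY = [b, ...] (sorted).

DIRTY = [3]

  0 | W B2 → L0 miss [D]
  1 | W B2 → L0 hit [D]
  2 | W B1 → L1 miss [D]
  3 | W B0 → L0 miss wb→B2 [D]
  4 | R B2 → L0 miss wb→B0 [-]
  5 | R B2 → L0 hit [-]
  6 | W B3 → L1 miss wb→B1 [D]
  7 | R B3 → L1 hit [D]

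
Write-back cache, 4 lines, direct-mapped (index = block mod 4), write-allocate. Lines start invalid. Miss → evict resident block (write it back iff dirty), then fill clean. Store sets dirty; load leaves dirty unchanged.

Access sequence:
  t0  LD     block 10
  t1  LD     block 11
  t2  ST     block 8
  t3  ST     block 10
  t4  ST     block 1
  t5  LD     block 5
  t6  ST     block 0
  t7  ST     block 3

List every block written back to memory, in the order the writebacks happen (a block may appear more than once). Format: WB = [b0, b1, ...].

  0 | R B10 → L2 miss [-]
  1 | R B11 → L3 miss [-]
  2 | W B8 → L0 miss [D]
  3 | W B10 → L2 hit [D]
  4 | W B1 → L1 miss [D]
  5 | R B5 → L1 miss wb→B1 [-]
  6 | W B0 → L0 miss wb→B8 [D]
  7 | W B3 → L3 miss [D]

WB = [1, 8]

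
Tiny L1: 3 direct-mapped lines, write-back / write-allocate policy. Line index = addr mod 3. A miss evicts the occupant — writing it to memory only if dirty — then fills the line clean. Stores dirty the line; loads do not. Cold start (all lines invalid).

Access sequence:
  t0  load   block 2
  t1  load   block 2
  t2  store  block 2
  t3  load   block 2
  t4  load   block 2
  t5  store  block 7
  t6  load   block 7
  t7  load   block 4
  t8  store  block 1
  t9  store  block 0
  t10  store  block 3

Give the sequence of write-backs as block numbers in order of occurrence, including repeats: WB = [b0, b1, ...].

  0 | R B2 → L2 miss [-]
  1 | R B2 → L2 hit [-]
  2 | W B2 → L2 hit [D]
  3 | R B2 → L2 hit [D]
  4 | R B2 → L2 hit [D]
  5 | W B7 → L1 miss [D]
  6 | R B7 → L1 hit [D]
  7 | R B4 → L1 miss wb→B7 [-]
  8 | W B1 → L1 miss [D]
  9 | W B0 → L0 miss [D]
  10 | W B3 → L0 miss wb→B0 [D]

WB = [7, 0]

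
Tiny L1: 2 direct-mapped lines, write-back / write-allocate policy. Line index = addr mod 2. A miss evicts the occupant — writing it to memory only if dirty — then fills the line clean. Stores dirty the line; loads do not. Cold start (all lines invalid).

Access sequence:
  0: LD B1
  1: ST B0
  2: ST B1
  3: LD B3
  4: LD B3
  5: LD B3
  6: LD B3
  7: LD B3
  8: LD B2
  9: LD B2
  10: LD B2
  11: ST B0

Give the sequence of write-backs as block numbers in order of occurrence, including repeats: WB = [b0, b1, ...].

0: R B1 -> L1 miss  d=-]
1: W B0 -> L0 miss  d=D]
2: W B1 -> L1 hit  d=D]
3: R B3 -> L1 miss wb->B1  d=-]
4: R B3 -> L1 hit  d=-]
5: R B3 -> L1 hit  d=-]
6: R B3 -> L1 hit  d=-]
7: R B3 -> L1 hit  d=-]
8: R B2 -> L0 miss wb->B0  d=-]
9: R B2 -> L0 hit  d=-]
10: R B2 -> L0 hit  d=-]
11: W B0 -> L0 miss  d=D]

WB = [1, 0]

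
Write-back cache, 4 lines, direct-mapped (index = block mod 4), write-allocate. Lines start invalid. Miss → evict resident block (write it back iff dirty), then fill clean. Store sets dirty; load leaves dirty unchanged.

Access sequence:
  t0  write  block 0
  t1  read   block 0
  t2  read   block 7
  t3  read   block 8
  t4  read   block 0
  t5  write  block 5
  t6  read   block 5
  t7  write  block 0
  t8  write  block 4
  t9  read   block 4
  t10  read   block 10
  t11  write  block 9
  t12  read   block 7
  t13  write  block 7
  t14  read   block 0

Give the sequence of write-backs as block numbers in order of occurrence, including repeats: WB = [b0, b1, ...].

0: W B0 -> L0 miss  d=D]
1: R B0 -> L0 hit  d=D]
2: R B7 -> L3 miss  d=-]
3: R B8 -> L0 miss wb->B0  d=-]
4: R B0 -> L0 miss  d=-]
5: W B5 -> L1 miss  d=D]
6: R B5 -> L1 hit  d=D]
7: W B0 -> L0 hit  d=D]
8: W B4 -> L0 miss wb->B0  d=D]
9: R B4 -> L0 hit  d=D]
10: R B10 -> L2 miss  d=-]
11: W B9 -> L1 miss wb->B5  d=D]
12: R B7 -> L3 hit  d=-]
13: W B7 -> L3 hit  d=D]
14: R B0 -> L0 miss wb->B4  d=-]

WB = [0, 0, 5, 4]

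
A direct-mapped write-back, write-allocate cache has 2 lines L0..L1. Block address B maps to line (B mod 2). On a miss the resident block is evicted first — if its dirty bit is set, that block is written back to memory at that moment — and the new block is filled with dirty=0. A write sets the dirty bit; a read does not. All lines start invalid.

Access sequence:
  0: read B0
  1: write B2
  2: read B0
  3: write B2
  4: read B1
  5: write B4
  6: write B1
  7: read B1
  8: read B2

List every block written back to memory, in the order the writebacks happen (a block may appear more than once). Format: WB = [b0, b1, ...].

0: R B0 -> L0 miss  d=-]
1: W B2 -> L0 miss  d=D]
2: R B0 -> L0 miss wb->B2  d=-]
3: W B2 -> L0 miss  d=D]
4: R B1 -> L1 miss  d=-]
5: W B4 -> L0 miss wb->B2  d=D]
6: W B1 -> L1 hit  d=D]
7: R B1 -> L1 hit  d=D]
8: R B2 -> L0 miss wb->B4  d=-]

WB = [2, 2, 4]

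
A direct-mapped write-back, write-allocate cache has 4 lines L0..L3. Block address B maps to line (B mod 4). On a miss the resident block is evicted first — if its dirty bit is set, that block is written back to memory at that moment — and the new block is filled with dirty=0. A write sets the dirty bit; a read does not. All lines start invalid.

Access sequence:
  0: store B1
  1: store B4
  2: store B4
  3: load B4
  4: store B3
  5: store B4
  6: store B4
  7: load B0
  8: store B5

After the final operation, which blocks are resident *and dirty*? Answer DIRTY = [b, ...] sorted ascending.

  0 | W B1 → L1 miss [D]
  1 | W B4 → L0 miss [D]
  2 | W B4 → L0 hit [D]
  3 | R B4 → L0 hit [D]
  4 | W B3 → L3 miss [D]
  5 | W B4 → L0 hit [D]
  6 | W B4 → L0 hit [D]
  7 | R B0 → L0 miss wb→B4 [-]
  8 | W B5 → L1 miss wb→B1 [D]

DIRTY = [3, 5]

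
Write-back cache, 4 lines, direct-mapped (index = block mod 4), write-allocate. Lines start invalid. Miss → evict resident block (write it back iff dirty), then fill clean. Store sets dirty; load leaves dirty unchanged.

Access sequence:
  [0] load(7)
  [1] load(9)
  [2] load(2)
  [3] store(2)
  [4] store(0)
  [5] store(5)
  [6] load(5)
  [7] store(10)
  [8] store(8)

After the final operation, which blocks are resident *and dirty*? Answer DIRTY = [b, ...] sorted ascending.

0: R B7 → L3 miss [-]
1: R B9 → L1 miss [-]
2: R B2 → L2 miss [-]
3: W B2 → L2 hit [D]
4: W B0 → L0 miss [D]
5: W B5 → L1 miss [D]
6: R B5 → L1 hit [D]
7: W B10 → L2 miss wb→B2 [D]
8: W B8 → L0 miss wb→B0 [D]

DIRTY = [5, 8, 10]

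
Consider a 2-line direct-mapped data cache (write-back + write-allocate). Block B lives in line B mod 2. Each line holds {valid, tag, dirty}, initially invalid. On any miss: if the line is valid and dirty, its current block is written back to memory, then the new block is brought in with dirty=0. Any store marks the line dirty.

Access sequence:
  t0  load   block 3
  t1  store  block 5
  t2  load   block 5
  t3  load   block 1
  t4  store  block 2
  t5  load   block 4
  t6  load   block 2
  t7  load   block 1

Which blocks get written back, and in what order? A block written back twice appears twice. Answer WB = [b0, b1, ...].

  0 | R B3 → L1 miss [-]
  1 | W B5 → L1 miss [D]
  2 | R B5 → L1 hit [D]
  3 | R B1 → L1 miss wb→B5 [-]
  4 | W B2 → L0 miss [D]
  5 | R B4 → L0 miss wb→B2 [-]
  6 | R B2 → L0 miss [-]
  7 | R B1 → L1 hit [-]

WB = [5, 2]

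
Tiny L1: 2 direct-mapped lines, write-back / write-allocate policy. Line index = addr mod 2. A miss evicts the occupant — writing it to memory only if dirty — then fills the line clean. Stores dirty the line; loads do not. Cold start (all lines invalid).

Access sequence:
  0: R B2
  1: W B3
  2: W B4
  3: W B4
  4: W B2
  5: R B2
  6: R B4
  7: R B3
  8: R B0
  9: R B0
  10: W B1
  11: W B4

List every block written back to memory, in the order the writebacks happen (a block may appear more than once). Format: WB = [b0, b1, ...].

WB = [4, 2, 3]

0: R B2 → L0 miss [-]
1: W B3 → L1 miss [D]
2: W B4 → L0 miss [D]
3: W B4 → L0 hit [D]
4: W B2 → L0 miss wb→B4 [D]
5: R B2 → L0 hit [D]
6: R B4 → L0 miss wb→B2 [-]
7: R B3 → L1 hit [D]
8: R B0 → L0 miss [-]
9: R B0 → L0 hit [-]
10: W B1 → L1 miss wb→B3 [D]
11: W B4 → L0 miss [D]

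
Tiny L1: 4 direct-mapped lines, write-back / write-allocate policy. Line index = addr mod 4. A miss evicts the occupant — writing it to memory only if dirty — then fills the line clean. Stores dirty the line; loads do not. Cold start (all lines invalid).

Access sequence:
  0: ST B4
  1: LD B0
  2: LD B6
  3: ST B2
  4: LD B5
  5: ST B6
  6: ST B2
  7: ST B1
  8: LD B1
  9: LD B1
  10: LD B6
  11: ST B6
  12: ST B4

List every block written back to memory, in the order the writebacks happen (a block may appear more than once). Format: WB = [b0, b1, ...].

WB = [4, 2, 6, 2]

  0 | W B4 → L0 miss [D]
  1 | R B0 → L0 miss wb→B4 [-]
  2 | R B6 → L2 miss [-]
  3 | W B2 → L2 miss [D]
  4 | R B5 → L1 miss [-]
  5 | W B6 → L2 miss wb→B2 [D]
  6 | W B2 → L2 miss wb→B6 [D]
  7 | W B1 → L1 miss [D]
  8 | R B1 → L1 hit [D]
  9 | R B1 → L1 hit [D]
  10 | R B6 → L2 miss wb→B2 [-]
  11 | W B6 → L2 hit [D]
  12 | W B4 → L0 miss [D]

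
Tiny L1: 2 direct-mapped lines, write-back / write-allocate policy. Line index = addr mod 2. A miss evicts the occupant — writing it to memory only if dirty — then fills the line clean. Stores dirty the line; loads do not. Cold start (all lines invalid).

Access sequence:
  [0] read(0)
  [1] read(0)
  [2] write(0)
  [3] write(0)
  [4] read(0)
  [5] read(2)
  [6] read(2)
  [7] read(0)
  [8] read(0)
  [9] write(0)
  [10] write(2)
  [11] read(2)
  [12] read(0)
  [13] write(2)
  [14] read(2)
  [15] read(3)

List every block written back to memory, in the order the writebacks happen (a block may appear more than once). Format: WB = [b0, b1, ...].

0: R B0 → L0 miss [-]
1: R B0 → L0 hit [-]
2: W B0 → L0 hit [D]
3: W B0 → L0 hit [D]
4: R B0 → L0 hit [D]
5: R B2 → L0 miss wb→B0 [-]
6: R B2 → L0 hit [-]
7: R B0 → L0 miss [-]
8: R B0 → L0 hit [-]
9: W B0 → L0 hit [D]
10: W B2 → L0 miss wb→B0 [D]
11: R B2 → L0 hit [D]
12: R B0 → L0 miss wb→B2 [-]
13: W B2 → L0 miss [D]
14: R B2 → L0 hit [D]
15: R B3 → L1 miss [-]

WB = [0, 0, 2]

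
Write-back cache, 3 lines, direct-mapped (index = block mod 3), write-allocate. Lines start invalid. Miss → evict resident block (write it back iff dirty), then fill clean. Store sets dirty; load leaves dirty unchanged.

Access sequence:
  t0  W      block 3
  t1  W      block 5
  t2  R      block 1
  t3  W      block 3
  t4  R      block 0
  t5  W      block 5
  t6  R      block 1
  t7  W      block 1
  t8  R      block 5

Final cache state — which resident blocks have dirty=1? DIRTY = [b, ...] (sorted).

DIRTY = [1, 5]

0: W B3 -> L0 miss  d=D]
1: W B5 -> L2 miss  d=D]
2: R B1 -> L1 miss  d=-]
3: W B3 -> L0 hit  d=D]
4: R B0 -> L0 miss wb->B3  d=-]
5: W B5 -> L2 hit  d=D]
6: R B1 -> L1 hit  d=-]
7: W B1 -> L1 hit  d=D]
8: R B5 -> L2 hit  d=D]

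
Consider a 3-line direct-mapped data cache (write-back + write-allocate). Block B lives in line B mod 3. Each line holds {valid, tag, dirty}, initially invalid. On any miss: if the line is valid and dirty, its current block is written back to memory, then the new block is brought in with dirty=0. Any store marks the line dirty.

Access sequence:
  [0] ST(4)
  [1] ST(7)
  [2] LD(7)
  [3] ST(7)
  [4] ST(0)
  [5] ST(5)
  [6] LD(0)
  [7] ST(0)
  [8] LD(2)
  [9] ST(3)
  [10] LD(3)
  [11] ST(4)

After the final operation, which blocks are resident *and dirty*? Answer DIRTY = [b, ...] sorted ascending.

DIRTY = [3, 4]

0: W B4 → L1 miss [D]
1: W B7 → L1 miss wb→B4 [D]
2: R B7 → L1 hit [D]
3: W B7 → L1 hit [D]
4: W B0 → L0 miss [D]
5: W B5 → L2 miss [D]
6: R B0 → L0 hit [D]
7: W B0 → L0 hit [D]
8: R B2 → L2 miss wb→B5 [-]
9: W B3 → L0 miss wb→B0 [D]
10: R B3 → L0 hit [D]
11: W B4 → L1 miss wb→B7 [D]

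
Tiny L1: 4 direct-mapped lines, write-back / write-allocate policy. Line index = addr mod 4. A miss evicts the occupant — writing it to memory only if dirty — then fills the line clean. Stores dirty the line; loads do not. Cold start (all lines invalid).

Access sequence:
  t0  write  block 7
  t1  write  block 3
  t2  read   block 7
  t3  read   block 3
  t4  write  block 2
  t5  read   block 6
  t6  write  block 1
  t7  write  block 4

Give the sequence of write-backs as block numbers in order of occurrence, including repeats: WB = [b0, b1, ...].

  0 | W B7 → L3 miss [D]
  1 | W B3 → L3 miss wb→B7 [D]
  2 | R B7 → L3 miss wb→B3 [-]
  3 | R B3 → L3 miss [-]
  4 | W B2 → L2 miss [D]
  5 | R B6 → L2 miss wb→B2 [-]
  6 | W B1 → L1 miss [D]
  7 | W B4 → L0 miss [D]

WB = [7, 3, 2]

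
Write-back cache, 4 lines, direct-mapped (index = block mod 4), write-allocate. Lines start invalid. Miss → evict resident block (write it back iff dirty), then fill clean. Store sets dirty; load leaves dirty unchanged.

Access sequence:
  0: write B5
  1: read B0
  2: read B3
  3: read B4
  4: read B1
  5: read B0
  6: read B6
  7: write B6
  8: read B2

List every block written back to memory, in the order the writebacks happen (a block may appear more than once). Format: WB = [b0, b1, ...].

  0 | W B5 → L1 miss [D]
  1 | R B0 → L0 miss [-]
  2 | R B3 → L3 miss [-]
  3 | R B4 → L0 miss [-]
  4 | R B1 → L1 miss wb→B5 [-]
  5 | R B0 → L0 miss [-]
  6 | R B6 → L2 miss [-]
  7 | W B6 → L2 hit [D]
  8 | R B2 → L2 miss wb→B6 [-]

WB = [5, 6]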